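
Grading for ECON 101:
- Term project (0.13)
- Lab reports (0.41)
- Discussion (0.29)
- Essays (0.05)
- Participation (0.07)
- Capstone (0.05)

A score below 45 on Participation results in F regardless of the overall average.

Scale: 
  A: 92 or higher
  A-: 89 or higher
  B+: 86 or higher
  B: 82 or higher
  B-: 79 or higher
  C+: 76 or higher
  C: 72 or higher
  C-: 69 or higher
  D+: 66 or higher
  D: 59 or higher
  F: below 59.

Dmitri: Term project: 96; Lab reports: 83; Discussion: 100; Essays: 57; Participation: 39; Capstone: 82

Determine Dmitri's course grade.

Participation score 39 < 45: minimum not met.
Weighted total:
  Term project 96 × 0.13 = 12.48
  Lab reports 83 × 0.41 = 34.03
  Discussion 100 × 0.29 = 29
  Essays 57 × 0.05 = 2.85
  Participation 39 × 0.07 = 2.73
  Capstone 82 × 0.05 = 4.1
Sum = 85.19
Because the Participation minimum was not met, the result is F.

F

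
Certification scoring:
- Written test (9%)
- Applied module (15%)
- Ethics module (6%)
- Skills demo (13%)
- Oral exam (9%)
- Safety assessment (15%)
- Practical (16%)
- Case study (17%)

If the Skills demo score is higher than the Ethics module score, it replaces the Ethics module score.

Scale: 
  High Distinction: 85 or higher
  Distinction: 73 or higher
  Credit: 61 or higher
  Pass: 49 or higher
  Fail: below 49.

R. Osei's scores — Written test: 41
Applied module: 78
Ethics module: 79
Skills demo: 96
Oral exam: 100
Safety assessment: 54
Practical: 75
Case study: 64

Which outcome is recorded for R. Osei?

Skills demo (96) > Ethics module (79), so Ethics module counts as 96.
Weighted total:
  Written test 41 × 0.09 = 3.69
  Applied module 78 × 0.15 = 11.7
  Ethics module 96 × 0.06 = 5.76
  Skills demo 96 × 0.13 = 12.48
  Oral exam 100 × 0.09 = 9
  Safety assessment 54 × 0.15 = 8.1
  Practical 75 × 0.16 = 12
  Case study 64 × 0.17 = 10.88
Sum = 73.61
73.61 is ≥ 73 and < 85 → Distinction

Distinction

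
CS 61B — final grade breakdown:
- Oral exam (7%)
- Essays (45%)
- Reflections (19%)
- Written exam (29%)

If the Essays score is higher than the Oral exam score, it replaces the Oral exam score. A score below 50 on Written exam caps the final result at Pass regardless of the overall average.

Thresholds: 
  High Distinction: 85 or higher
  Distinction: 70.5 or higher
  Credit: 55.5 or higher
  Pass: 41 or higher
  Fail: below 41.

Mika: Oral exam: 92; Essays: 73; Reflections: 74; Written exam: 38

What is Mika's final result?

Essays (73) ≤ Oral exam (92), so Oral exam stays at 92.
Written exam score 38 < 50: minimum not met.
Weighted total:
  Oral exam 92 × 0.07 = 6.44
  Essays 73 × 0.45 = 32.85
  Reflections 74 × 0.19 = 14.06
  Written exam 38 × 0.29 = 11.02
Sum = 64.37
64.37 would be Credit; cap at Pass applies → Pass.

Pass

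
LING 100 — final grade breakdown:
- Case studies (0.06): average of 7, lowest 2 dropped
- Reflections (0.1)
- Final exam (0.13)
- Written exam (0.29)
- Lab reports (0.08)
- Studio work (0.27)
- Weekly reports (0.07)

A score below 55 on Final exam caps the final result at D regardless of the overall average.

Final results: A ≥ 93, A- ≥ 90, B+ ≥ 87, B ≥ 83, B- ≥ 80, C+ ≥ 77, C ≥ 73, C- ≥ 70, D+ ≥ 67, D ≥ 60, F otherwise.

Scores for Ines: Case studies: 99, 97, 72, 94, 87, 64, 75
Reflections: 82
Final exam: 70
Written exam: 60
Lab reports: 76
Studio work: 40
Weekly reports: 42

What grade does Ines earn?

F

Case studies: drop 64, 72 → average of remaining 5 = 452/5 = 90.4
Final exam score 70 ≥ 55: minimum met.
Weighted total:
  Case studies 90.4 × 0.06 = 5.424
  Reflections 82 × 0.1 = 8.2
  Final exam 70 × 0.13 = 9.1
  Written exam 60 × 0.29 = 17.4
  Lab reports 76 × 0.08 = 6.08
  Studio work 40 × 0.27 = 10.8
  Weekly reports 42 × 0.07 = 2.94
Sum = 59.944
59.944 < 60 → F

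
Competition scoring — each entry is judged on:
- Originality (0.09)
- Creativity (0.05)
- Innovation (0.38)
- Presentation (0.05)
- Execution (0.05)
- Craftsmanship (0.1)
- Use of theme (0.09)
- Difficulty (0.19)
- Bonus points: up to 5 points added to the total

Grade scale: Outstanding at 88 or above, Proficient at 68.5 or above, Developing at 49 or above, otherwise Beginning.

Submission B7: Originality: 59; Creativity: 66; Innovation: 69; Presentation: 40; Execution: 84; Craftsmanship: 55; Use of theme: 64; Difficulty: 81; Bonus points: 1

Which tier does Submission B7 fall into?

Weighted total:
  Originality 59 × 0.09 = 5.31
  Creativity 66 × 0.05 = 3.3
  Innovation 69 × 0.38 = 26.22
  Presentation 40 × 0.05 = 2
  Execution 84 × 0.05 = 4.2
  Craftsmanship 55 × 0.1 = 5.5
  Use of theme 64 × 0.09 = 5.76
  Difficulty 81 × 0.19 = 15.39
Sum = 67.68
Bonus points: 67.68 + 1 = 68.68
68.68 is ≥ 68.5 and < 88 → Proficient

Proficient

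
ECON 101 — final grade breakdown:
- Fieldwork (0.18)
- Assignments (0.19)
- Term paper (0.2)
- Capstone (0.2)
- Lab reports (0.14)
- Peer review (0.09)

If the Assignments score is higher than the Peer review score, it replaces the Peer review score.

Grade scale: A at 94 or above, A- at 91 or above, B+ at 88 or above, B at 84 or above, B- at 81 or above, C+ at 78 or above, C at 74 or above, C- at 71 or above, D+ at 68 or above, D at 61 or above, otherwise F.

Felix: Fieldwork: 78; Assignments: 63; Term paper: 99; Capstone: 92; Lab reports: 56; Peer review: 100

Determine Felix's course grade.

Assignments (63) ≤ Peer review (100), so Peer review stays at 100.
Weighted total:
  Fieldwork 78 × 0.18 = 14.04
  Assignments 63 × 0.19 = 11.97
  Term paper 99 × 0.2 = 19.8
  Capstone 92 × 0.2 = 18.4
  Lab reports 56 × 0.14 = 7.84
  Peer review 100 × 0.09 = 9
Sum = 81.05
81.05 is ≥ 81 and < 84 → B-

B-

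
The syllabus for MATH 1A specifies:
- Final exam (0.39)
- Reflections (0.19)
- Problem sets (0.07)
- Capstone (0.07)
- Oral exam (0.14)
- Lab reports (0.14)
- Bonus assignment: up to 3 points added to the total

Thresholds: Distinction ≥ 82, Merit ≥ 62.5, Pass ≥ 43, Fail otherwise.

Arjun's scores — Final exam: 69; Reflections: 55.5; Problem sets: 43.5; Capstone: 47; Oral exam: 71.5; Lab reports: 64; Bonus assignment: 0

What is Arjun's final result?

Weighted total:
  Final exam 69 × 0.39 = 26.91
  Reflections 55.5 × 0.19 = 10.545
  Problem sets 43.5 × 0.07 = 3.045
  Capstone 47 × 0.07 = 3.29
  Oral exam 71.5 × 0.14 = 10.01
  Lab reports 64 × 0.14 = 8.96
Sum = 62.76
Bonus assignment: 62.76 + 0 = 62.76
62.76 is ≥ 62.5 and < 82 → Merit

Merit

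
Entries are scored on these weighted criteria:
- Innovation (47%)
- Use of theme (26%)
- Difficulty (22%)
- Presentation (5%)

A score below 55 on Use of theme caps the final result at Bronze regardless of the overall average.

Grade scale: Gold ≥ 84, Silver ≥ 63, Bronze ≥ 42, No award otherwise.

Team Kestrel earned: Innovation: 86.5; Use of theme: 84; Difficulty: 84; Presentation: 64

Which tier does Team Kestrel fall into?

Use of theme score 84 ≥ 55: minimum met.
Weighted total:
  Innovation 86.5 × 0.47 = 40.655
  Use of theme 84 × 0.26 = 21.84
  Difficulty 84 × 0.22 = 18.48
  Presentation 64 × 0.05 = 3.2
Sum = 84.175
84.175 ≥ 84 → Gold

Gold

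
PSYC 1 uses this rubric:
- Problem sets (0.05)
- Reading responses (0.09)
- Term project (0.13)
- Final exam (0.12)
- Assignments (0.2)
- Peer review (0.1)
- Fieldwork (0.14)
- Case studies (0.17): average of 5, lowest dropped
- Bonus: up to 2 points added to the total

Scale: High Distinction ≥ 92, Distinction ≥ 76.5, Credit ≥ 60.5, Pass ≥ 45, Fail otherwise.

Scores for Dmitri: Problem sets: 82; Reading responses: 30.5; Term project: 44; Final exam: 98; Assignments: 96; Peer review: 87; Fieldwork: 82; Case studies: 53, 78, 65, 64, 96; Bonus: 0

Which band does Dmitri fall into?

Case studies: drop 53 → average of remaining 4 = 303/4 = 75.75
Weighted total:
  Problem sets 82 × 0.05 = 4.1
  Reading responses 30.5 × 0.09 = 2.745
  Term project 44 × 0.13 = 5.72
  Final exam 98 × 0.12 = 11.76
  Assignments 96 × 0.2 = 19.2
  Peer review 87 × 0.1 = 8.7
  Fieldwork 82 × 0.14 = 11.48
  Case studies 75.75 × 0.17 = 12.8775
Sum = 76.5825
Bonus: 76.5825 + 0 = 76.5825
76.5825 is ≥ 76.5 and < 92 → Distinction

Distinction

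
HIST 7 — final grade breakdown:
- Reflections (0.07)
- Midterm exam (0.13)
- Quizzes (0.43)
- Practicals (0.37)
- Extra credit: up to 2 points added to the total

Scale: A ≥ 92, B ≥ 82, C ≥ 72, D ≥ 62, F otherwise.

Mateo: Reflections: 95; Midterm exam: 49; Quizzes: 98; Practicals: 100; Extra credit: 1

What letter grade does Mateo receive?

Weighted total:
  Reflections 95 × 0.07 = 6.65
  Midterm exam 49 × 0.13 = 6.37
  Quizzes 98 × 0.43 = 42.14
  Practicals 100 × 0.37 = 37
Sum = 92.16
Extra credit: 92.16 + 1 = 93.16
93.16 ≥ 92 → A

A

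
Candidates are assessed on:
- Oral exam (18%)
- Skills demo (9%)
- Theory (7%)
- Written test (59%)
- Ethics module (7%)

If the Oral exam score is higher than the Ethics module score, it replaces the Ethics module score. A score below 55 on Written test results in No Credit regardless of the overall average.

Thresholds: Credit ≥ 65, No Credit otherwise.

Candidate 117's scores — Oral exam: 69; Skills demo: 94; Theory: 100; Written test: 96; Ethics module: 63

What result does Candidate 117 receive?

Oral exam (69) > Ethics module (63), so Ethics module counts as 69.
Written test score 96 ≥ 55: minimum met.
Weighted total:
  Oral exam 69 × 0.18 = 12.42
  Skills demo 94 × 0.09 = 8.46
  Theory 100 × 0.07 = 7
  Written test 96 × 0.59 = 56.64
  Ethics module 69 × 0.07 = 4.83
Sum = 89.35
89.35 ≥ 65 → Credit

Credit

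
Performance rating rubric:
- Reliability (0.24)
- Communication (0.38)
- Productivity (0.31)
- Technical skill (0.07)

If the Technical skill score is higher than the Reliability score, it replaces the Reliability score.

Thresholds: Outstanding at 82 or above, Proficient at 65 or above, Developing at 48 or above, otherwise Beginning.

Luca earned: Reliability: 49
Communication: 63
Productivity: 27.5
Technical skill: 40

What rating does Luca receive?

Technical skill (40) ≤ Reliability (49), so Reliability stays at 49.
Weighted total:
  Reliability 49 × 0.24 = 11.76
  Communication 63 × 0.38 = 23.94
  Productivity 27.5 × 0.31 = 8.525
  Technical skill 40 × 0.07 = 2.8
Sum = 47.025
47.025 < 48 → Beginning

Beginning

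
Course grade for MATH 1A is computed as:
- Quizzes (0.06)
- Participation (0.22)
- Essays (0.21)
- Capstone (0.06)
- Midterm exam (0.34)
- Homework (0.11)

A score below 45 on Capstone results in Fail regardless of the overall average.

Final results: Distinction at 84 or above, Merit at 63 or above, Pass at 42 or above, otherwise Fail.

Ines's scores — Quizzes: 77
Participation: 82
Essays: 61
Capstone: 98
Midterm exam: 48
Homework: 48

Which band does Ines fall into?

Pass

Capstone score 98 ≥ 45: minimum met.
Weighted total:
  Quizzes 77 × 0.06 = 4.62
  Participation 82 × 0.22 = 18.04
  Essays 61 × 0.21 = 12.81
  Capstone 98 × 0.06 = 5.88
  Midterm exam 48 × 0.34 = 16.32
  Homework 48 × 0.11 = 5.28
Sum = 62.95
62.95 is ≥ 42 and < 63 → Pass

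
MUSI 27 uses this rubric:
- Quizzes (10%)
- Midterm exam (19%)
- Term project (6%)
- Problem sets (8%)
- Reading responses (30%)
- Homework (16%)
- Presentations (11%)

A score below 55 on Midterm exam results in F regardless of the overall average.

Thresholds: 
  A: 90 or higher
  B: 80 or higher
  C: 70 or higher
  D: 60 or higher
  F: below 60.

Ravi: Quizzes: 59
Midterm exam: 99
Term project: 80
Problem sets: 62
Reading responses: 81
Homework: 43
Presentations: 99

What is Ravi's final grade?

Midterm exam score 99 ≥ 55: minimum met.
Weighted total:
  Quizzes 59 × 0.1 = 5.9
  Midterm exam 99 × 0.19 = 18.81
  Term project 80 × 0.06 = 4.8
  Problem sets 62 × 0.08 = 4.96
  Reading responses 81 × 0.3 = 24.3
  Homework 43 × 0.16 = 6.88
  Presentations 99 × 0.11 = 10.89
Sum = 76.54
76.54 is ≥ 70 and < 80 → C

C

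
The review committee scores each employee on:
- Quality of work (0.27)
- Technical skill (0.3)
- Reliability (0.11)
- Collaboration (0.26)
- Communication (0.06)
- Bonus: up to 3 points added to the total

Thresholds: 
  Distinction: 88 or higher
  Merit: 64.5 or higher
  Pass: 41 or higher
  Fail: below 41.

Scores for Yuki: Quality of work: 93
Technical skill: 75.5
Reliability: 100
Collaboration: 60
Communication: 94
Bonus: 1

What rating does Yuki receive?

Weighted total:
  Quality of work 93 × 0.27 = 25.11
  Technical skill 75.5 × 0.3 = 22.65
  Reliability 100 × 0.11 = 11
  Collaboration 60 × 0.26 = 15.6
  Communication 94 × 0.06 = 5.64
Sum = 80
Bonus: 80 + 1 = 81
81 is ≥ 64.5 and < 88 → Merit

Merit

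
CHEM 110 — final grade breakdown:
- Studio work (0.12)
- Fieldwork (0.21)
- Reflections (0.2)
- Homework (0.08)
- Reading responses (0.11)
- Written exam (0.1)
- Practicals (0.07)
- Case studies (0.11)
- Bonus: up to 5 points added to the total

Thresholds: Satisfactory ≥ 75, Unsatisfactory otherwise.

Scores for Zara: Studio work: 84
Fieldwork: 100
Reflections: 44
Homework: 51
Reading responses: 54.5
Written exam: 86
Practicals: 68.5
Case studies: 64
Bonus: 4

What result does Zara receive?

Weighted total:
  Studio work 84 × 0.12 = 10.08
  Fieldwork 100 × 0.21 = 21
  Reflections 44 × 0.2 = 8.8
  Homework 51 × 0.08 = 4.08
  Reading responses 54.5 × 0.11 = 5.995
  Written exam 86 × 0.1 = 8.6
  Practicals 68.5 × 0.07 = 4.795
  Case studies 64 × 0.11 = 7.04
Sum = 70.39
Bonus: 70.39 + 4 = 74.39
74.39 < 75 → Unsatisfactory

Unsatisfactory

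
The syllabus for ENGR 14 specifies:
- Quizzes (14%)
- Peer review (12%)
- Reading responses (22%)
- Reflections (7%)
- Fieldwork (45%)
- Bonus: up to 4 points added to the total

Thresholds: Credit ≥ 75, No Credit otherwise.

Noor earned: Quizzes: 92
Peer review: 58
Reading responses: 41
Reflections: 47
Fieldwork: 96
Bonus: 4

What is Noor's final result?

Weighted total:
  Quizzes 92 × 0.14 = 12.88
  Peer review 58 × 0.12 = 6.96
  Reading responses 41 × 0.22 = 9.02
  Reflections 47 × 0.07 = 3.29
  Fieldwork 96 × 0.45 = 43.2
Sum = 75.35
Bonus: 75.35 + 4 = 79.35
79.35 ≥ 75 → Credit

Credit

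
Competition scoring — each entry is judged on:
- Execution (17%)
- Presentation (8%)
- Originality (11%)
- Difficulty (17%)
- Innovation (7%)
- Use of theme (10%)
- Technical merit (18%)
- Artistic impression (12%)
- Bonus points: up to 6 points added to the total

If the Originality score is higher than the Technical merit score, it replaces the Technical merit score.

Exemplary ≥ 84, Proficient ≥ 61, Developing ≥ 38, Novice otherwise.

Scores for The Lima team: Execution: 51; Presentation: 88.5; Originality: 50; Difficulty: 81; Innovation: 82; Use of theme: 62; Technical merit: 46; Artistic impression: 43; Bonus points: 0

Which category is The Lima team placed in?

Originality (50) > Technical merit (46), so Technical merit counts as 50.
Weighted total:
  Execution 51 × 0.17 = 8.67
  Presentation 88.5 × 0.08 = 7.08
  Originality 50 × 0.11 = 5.5
  Difficulty 81 × 0.17 = 13.77
  Innovation 82 × 0.07 = 5.74
  Use of theme 62 × 0.1 = 6.2
  Technical merit 50 × 0.18 = 9
  Artistic impression 43 × 0.12 = 5.16
Sum = 61.12
Bonus points: 61.12 + 0 = 61.12
61.12 is ≥ 61 and < 84 → Proficient

Proficient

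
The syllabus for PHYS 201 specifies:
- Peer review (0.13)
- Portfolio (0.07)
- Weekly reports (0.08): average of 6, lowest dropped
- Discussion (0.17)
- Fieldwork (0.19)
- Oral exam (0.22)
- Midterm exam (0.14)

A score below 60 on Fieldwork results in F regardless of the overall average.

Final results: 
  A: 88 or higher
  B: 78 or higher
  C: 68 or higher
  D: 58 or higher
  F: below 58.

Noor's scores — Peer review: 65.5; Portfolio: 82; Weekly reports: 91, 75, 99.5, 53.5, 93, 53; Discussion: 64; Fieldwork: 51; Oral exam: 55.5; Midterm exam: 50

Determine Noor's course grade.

F

Weekly reports: drop 53 → average of remaining 5 = 412/5 = 82.4
Fieldwork score 51 < 60: minimum not met.
Weighted total:
  Peer review 65.5 × 0.13 = 8.515
  Portfolio 82 × 0.07 = 5.74
  Weekly reports 82.4 × 0.08 = 6.592
  Discussion 64 × 0.17 = 10.88
  Fieldwork 51 × 0.19 = 9.69
  Oral exam 55.5 × 0.22 = 12.21
  Midterm exam 50 × 0.14 = 7
Sum = 60.627
Because the Fieldwork minimum was not met, the result is F.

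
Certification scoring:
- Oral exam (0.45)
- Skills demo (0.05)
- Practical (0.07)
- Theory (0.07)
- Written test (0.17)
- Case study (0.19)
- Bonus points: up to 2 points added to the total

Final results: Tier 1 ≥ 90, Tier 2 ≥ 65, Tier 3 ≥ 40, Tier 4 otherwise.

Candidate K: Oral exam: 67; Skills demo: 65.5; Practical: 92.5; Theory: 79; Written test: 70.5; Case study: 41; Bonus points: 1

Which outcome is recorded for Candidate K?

Weighted total:
  Oral exam 67 × 0.45 = 30.15
  Skills demo 65.5 × 0.05 = 3.275
  Practical 92.5 × 0.07 = 6.475
  Theory 79 × 0.07 = 5.53
  Written test 70.5 × 0.17 = 11.985
  Case study 41 × 0.19 = 7.79
Sum = 65.205
Bonus points: 65.205 + 1 = 66.205
66.205 is ≥ 65 and < 90 → Tier 2

Tier 2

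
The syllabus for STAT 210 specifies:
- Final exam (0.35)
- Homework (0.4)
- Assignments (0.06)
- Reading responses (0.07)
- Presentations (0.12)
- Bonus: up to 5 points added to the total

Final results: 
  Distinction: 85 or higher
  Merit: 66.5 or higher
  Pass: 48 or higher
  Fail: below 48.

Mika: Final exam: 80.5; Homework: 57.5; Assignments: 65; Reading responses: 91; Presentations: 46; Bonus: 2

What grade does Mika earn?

Weighted total:
  Final exam 80.5 × 0.35 = 28.175
  Homework 57.5 × 0.4 = 23
  Assignments 65 × 0.06 = 3.9
  Reading responses 91 × 0.07 = 6.37
  Presentations 46 × 0.12 = 5.52
Sum = 66.965
Bonus: 66.965 + 2 = 68.965
68.965 is ≥ 66.5 and < 85 → Merit

Merit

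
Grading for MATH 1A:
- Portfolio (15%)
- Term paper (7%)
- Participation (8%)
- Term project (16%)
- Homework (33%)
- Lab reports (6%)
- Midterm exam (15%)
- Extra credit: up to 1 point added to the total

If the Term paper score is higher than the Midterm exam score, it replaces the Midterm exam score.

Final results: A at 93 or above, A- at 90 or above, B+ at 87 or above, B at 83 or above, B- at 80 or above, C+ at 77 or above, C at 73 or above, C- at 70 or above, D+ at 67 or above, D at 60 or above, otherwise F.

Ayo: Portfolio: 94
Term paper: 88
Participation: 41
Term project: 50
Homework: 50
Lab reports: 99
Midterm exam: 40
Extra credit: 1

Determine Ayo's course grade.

Term paper (88) > Midterm exam (40), so Midterm exam counts as 88.
Weighted total:
  Portfolio 94 × 0.15 = 14.1
  Term paper 88 × 0.07 = 6.16
  Participation 41 × 0.08 = 3.28
  Term project 50 × 0.16 = 8
  Homework 50 × 0.33 = 16.5
  Lab reports 99 × 0.06 = 5.94
  Midterm exam 88 × 0.15 = 13.2
Sum = 67.18
Extra credit: 67.18 + 1 = 68.18
68.18 is ≥ 67 and < 70 → D+

D+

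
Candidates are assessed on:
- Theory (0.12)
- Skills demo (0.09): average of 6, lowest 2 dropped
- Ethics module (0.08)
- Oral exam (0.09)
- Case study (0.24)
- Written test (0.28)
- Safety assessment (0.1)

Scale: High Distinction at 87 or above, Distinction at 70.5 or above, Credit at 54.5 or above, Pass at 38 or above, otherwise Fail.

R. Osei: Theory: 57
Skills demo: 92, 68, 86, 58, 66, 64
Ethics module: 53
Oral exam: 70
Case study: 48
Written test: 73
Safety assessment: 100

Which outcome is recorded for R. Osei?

Credit

Skills demo: drop 58, 64 → average of remaining 4 = 312/4 = 78
Weighted total:
  Theory 57 × 0.12 = 6.84
  Skills demo 78 × 0.09 = 7.02
  Ethics module 53 × 0.08 = 4.24
  Oral exam 70 × 0.09 = 6.3
  Case study 48 × 0.24 = 11.52
  Written test 73 × 0.28 = 20.44
  Safety assessment 100 × 0.1 = 10
Sum = 66.36
66.36 is ≥ 54.5 and < 70.5 → Credit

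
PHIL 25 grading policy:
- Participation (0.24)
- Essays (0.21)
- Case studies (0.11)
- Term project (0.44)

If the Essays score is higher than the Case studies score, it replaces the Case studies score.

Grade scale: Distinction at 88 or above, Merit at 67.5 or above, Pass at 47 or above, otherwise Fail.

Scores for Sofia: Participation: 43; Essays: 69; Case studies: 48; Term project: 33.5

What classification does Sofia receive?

Pass

Essays (69) > Case studies (48), so Case studies counts as 69.
Weighted total:
  Participation 43 × 0.24 = 10.32
  Essays 69 × 0.21 = 14.49
  Case studies 69 × 0.11 = 7.59
  Term project 33.5 × 0.44 = 14.74
Sum = 47.14
47.14 is ≥ 47 and < 67.5 → Pass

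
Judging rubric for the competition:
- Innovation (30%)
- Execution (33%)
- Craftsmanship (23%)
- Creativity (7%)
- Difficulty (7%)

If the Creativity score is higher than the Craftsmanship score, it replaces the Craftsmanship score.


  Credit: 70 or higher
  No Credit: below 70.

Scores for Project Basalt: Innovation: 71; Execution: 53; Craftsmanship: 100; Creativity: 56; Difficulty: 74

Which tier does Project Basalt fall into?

Creativity (56) ≤ Craftsmanship (100), so Craftsmanship stays at 100.
Weighted total:
  Innovation 71 × 0.3 = 21.3
  Execution 53 × 0.33 = 17.49
  Craftsmanship 100 × 0.23 = 23
  Creativity 56 × 0.07 = 3.92
  Difficulty 74 × 0.07 = 5.18
Sum = 70.89
70.89 ≥ 70 → Credit

Credit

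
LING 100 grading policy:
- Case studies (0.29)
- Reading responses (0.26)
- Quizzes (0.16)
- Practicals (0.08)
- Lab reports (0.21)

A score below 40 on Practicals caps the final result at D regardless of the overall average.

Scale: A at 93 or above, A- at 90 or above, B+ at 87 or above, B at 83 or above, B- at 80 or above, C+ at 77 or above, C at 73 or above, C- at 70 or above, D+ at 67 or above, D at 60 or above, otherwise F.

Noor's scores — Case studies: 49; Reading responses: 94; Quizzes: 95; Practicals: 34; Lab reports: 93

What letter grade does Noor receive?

D

Practicals score 34 < 40: minimum not met.
Weighted total:
  Case studies 49 × 0.29 = 14.21
  Reading responses 94 × 0.26 = 24.44
  Quizzes 95 × 0.16 = 15.2
  Practicals 34 × 0.08 = 2.72
  Lab reports 93 × 0.21 = 19.53
Sum = 76.1
76.1 would be C; cap at D applies → D.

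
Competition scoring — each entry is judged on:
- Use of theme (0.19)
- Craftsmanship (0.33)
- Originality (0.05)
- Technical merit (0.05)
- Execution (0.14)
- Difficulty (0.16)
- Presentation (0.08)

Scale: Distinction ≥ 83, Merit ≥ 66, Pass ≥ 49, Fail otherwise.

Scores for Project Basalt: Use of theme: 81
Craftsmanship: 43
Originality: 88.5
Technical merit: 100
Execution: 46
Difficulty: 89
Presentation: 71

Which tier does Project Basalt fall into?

Weighted total:
  Use of theme 81 × 0.19 = 15.39
  Craftsmanship 43 × 0.33 = 14.19
  Originality 88.5 × 0.05 = 4.425
  Technical merit 100 × 0.05 = 5
  Execution 46 × 0.14 = 6.44
  Difficulty 89 × 0.16 = 14.24
  Presentation 71 × 0.08 = 5.68
Sum = 65.365
65.365 is ≥ 49 and < 66 → Pass

Pass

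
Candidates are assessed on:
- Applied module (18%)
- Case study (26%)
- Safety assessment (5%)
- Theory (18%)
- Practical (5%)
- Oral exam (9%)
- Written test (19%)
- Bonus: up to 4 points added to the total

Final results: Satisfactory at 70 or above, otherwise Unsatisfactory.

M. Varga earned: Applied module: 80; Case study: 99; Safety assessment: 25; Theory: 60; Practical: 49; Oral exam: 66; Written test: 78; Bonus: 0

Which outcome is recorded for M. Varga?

Satisfactory

Weighted total:
  Applied module 80 × 0.18 = 14.4
  Case study 99 × 0.26 = 25.74
  Safety assessment 25 × 0.05 = 1.25
  Theory 60 × 0.18 = 10.8
  Practical 49 × 0.05 = 2.45
  Oral exam 66 × 0.09 = 5.94
  Written test 78 × 0.19 = 14.82
Sum = 75.4
Bonus: 75.4 + 0 = 75.4
75.4 ≥ 70 → Satisfactory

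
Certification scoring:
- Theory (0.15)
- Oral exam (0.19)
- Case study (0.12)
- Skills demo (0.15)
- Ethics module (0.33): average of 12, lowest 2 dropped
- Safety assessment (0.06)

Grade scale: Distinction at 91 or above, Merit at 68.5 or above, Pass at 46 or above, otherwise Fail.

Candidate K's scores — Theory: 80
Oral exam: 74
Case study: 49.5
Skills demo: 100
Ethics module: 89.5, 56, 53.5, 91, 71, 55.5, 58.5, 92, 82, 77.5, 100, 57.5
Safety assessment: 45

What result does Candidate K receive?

Merit

Ethics module: drop 53.5, 55.5 → average of remaining 10 = 775/10 = 77.5
Weighted total:
  Theory 80 × 0.15 = 12
  Oral exam 74 × 0.19 = 14.06
  Case study 49.5 × 0.12 = 5.94
  Skills demo 100 × 0.15 = 15
  Ethics module 77.5 × 0.33 = 25.575
  Safety assessment 45 × 0.06 = 2.7
Sum = 75.275
75.275 is ≥ 68.5 and < 91 → Merit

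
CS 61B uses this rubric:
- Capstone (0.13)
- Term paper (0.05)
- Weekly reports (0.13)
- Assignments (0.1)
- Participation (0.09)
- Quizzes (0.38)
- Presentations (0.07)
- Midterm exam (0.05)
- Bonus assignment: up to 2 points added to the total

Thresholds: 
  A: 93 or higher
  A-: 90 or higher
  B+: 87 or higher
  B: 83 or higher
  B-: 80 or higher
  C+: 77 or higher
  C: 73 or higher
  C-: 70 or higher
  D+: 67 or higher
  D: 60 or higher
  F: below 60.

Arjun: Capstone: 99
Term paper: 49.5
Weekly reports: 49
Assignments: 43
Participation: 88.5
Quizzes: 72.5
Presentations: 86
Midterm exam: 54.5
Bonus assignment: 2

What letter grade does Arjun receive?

Weighted total:
  Capstone 99 × 0.13 = 12.87
  Term paper 49.5 × 0.05 = 2.475
  Weekly reports 49 × 0.13 = 6.37
  Assignments 43 × 0.1 = 4.3
  Participation 88.5 × 0.09 = 7.965
  Quizzes 72.5 × 0.38 = 27.55
  Presentations 86 × 0.07 = 6.02
  Midterm exam 54.5 × 0.05 = 2.725
Sum = 70.275
Bonus assignment: 70.275 + 2 = 72.275
72.275 is ≥ 70 and < 73 → C-

C-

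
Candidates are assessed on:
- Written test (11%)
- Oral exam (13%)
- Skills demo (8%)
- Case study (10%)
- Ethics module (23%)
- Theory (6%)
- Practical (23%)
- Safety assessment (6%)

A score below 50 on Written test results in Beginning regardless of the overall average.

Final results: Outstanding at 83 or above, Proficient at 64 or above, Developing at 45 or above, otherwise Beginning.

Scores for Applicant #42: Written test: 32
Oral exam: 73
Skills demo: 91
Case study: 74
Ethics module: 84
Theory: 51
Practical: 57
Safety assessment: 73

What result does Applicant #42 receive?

Written test score 32 < 50: minimum not met.
Weighted total:
  Written test 32 × 0.11 = 3.52
  Oral exam 73 × 0.13 = 9.49
  Skills demo 91 × 0.08 = 7.28
  Case study 74 × 0.1 = 7.4
  Ethics module 84 × 0.23 = 19.32
  Theory 51 × 0.06 = 3.06
  Practical 57 × 0.23 = 13.11
  Safety assessment 73 × 0.06 = 4.38
Sum = 67.56
Because the Written test minimum was not met, the result is Beginning.

Beginning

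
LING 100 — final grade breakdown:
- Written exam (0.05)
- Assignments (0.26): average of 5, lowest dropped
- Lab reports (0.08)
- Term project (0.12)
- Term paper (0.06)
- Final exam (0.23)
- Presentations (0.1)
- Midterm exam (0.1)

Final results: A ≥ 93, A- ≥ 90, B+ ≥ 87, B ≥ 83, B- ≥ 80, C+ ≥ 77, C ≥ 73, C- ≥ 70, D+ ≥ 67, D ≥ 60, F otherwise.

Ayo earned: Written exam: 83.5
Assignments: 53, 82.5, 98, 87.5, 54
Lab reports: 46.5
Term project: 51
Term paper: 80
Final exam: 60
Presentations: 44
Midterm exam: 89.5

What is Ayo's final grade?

Assignments: drop 53 → average of remaining 4 = 322/4 = 80.5
Weighted total:
  Written exam 83.5 × 0.05 = 4.175
  Assignments 80.5 × 0.26 = 20.93
  Lab reports 46.5 × 0.08 = 3.72
  Term project 51 × 0.12 = 6.12
  Term paper 80 × 0.06 = 4.8
  Final exam 60 × 0.23 = 13.8
  Presentations 44 × 0.1 = 4.4
  Midterm exam 89.5 × 0.1 = 8.95
Sum = 66.895
66.895 is ≥ 60 and < 67 → D

D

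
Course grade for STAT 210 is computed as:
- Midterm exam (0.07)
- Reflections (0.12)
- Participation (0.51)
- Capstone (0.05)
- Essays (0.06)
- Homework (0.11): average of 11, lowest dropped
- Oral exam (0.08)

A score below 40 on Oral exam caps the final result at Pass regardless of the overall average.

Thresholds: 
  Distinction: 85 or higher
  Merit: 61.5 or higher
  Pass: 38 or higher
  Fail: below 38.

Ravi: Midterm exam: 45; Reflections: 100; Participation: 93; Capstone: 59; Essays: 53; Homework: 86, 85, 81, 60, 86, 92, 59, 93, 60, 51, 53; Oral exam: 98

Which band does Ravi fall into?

Merit

Homework: drop 51 → average of remaining 10 = 755/10 = 75.5
Oral exam score 98 ≥ 40: minimum met.
Weighted total:
  Midterm exam 45 × 0.07 = 3.15
  Reflections 100 × 0.12 = 12
  Participation 93 × 0.51 = 47.43
  Capstone 59 × 0.05 = 2.95
  Essays 53 × 0.06 = 3.18
  Homework 75.5 × 0.11 = 8.305
  Oral exam 98 × 0.08 = 7.84
Sum = 84.855
84.855 is ≥ 61.5 and < 85 → Merit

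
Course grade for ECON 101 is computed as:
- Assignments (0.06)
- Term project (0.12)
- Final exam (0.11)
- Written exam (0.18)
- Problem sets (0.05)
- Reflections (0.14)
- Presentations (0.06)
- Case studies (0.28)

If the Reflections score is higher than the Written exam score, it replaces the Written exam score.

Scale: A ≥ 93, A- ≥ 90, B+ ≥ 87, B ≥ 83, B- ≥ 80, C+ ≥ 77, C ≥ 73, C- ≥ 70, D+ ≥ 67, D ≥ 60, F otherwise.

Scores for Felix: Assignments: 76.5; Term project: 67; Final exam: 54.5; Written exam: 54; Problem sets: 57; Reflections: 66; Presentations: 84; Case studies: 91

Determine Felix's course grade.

Reflections (66) > Written exam (54), so Written exam counts as 66.
Weighted total:
  Assignments 76.5 × 0.06 = 4.59
  Term project 67 × 0.12 = 8.04
  Final exam 54.5 × 0.11 = 5.995
  Written exam 66 × 0.18 = 11.88
  Problem sets 57 × 0.05 = 2.85
  Reflections 66 × 0.14 = 9.24
  Presentations 84 × 0.06 = 5.04
  Case studies 91 × 0.28 = 25.48
Sum = 73.115
73.115 is ≥ 73 and < 77 → C

C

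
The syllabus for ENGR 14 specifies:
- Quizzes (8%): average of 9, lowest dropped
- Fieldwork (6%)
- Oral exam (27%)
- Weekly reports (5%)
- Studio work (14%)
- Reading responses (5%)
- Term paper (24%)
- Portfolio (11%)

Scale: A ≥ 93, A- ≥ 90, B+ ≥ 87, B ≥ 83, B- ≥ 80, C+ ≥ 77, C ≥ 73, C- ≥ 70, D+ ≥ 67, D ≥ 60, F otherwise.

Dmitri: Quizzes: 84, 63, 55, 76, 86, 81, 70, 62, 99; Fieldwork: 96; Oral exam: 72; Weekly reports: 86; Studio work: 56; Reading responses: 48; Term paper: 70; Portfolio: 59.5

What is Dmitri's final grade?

D+

Quizzes: drop 55 → average of remaining 8 = 621/8 = 77.625
Weighted total:
  Quizzes 77.625 × 0.08 = 6.21
  Fieldwork 96 × 0.06 = 5.76
  Oral exam 72 × 0.27 = 19.44
  Weekly reports 86 × 0.05 = 4.3
  Studio work 56 × 0.14 = 7.84
  Reading responses 48 × 0.05 = 2.4
  Term paper 70 × 0.24 = 16.8
  Portfolio 59.5 × 0.11 = 6.545
Sum = 69.295
69.295 is ≥ 67 and < 70 → D+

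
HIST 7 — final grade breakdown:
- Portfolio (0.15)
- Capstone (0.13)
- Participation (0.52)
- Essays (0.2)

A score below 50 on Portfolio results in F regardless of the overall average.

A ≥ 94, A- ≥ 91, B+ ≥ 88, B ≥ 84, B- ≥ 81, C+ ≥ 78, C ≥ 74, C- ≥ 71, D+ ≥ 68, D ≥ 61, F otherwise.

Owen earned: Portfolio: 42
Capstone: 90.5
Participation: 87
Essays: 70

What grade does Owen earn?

F

Portfolio score 42 < 50: minimum not met.
Weighted total:
  Portfolio 42 × 0.15 = 6.3
  Capstone 90.5 × 0.13 = 11.765
  Participation 87 × 0.52 = 45.24
  Essays 70 × 0.2 = 14
Sum = 77.305
Because the Portfolio minimum was not met, the result is F.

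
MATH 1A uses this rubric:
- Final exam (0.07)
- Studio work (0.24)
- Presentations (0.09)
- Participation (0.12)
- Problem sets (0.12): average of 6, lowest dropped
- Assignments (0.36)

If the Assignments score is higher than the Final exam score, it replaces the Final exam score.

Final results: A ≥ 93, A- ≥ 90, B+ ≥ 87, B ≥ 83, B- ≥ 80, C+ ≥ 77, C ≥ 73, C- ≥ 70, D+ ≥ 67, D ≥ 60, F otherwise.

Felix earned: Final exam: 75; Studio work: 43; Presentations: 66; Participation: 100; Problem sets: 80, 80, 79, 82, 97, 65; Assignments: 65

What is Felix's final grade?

Problem sets: drop 65 → average of remaining 5 = 418/5 = 83.6
Assignments (65) ≤ Final exam (75), so Final exam stays at 75.
Weighted total:
  Final exam 75 × 0.07 = 5.25
  Studio work 43 × 0.24 = 10.32
  Presentations 66 × 0.09 = 5.94
  Participation 100 × 0.12 = 12
  Problem sets 83.6 × 0.12 = 10.032
  Assignments 65 × 0.36 = 23.4
Sum = 66.942
66.942 is ≥ 60 and < 67 → D

D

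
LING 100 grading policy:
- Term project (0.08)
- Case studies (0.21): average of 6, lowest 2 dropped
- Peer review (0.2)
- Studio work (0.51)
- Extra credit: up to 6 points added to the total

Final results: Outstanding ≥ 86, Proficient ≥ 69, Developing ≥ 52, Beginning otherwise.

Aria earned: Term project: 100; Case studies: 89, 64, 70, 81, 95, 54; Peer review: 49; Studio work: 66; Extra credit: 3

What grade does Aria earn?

Proficient

Case studies: drop 54, 64 → average of remaining 4 = 335/4 = 83.75
Weighted total:
  Term project 100 × 0.08 = 8
  Case studies 83.75 × 0.21 = 17.5875
  Peer review 49 × 0.2 = 9.8
  Studio work 66 × 0.51 = 33.66
Sum = 69.0475
Extra credit: 69.0475 + 3 = 72.0475
72.0475 is ≥ 69 and < 86 → Proficient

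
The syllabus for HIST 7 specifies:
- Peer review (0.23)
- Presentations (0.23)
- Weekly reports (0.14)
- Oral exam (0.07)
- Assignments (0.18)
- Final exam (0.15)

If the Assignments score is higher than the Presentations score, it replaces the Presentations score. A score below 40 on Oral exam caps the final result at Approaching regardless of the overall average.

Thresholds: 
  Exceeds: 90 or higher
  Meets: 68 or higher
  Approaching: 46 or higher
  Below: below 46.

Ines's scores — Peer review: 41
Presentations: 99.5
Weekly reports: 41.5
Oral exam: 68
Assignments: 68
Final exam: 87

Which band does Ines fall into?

Assignments (68) ≤ Presentations (99.5), so Presentations stays at 99.5.
Oral exam score 68 ≥ 40: minimum met.
Weighted total:
  Peer review 41 × 0.23 = 9.43
  Presentations 99.5 × 0.23 = 22.885
  Weekly reports 41.5 × 0.14 = 5.81
  Oral exam 68 × 0.07 = 4.76
  Assignments 68 × 0.18 = 12.24
  Final exam 87 × 0.15 = 13.05
Sum = 68.175
68.175 is ≥ 68 and < 90 → Meets

Meets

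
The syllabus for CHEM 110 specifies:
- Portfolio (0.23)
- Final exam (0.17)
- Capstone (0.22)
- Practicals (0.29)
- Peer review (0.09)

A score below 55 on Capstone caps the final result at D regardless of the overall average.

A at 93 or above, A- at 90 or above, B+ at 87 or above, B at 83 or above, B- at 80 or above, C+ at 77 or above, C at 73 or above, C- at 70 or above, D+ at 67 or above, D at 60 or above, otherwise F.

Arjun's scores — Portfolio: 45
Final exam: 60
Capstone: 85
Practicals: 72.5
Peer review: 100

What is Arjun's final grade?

Capstone score 85 ≥ 55: minimum met.
Weighted total:
  Portfolio 45 × 0.23 = 10.35
  Final exam 60 × 0.17 = 10.2
  Capstone 85 × 0.22 = 18.7
  Practicals 72.5 × 0.29 = 21.025
  Peer review 100 × 0.09 = 9
Sum = 69.275
69.275 is ≥ 67 and < 70 → D+

D+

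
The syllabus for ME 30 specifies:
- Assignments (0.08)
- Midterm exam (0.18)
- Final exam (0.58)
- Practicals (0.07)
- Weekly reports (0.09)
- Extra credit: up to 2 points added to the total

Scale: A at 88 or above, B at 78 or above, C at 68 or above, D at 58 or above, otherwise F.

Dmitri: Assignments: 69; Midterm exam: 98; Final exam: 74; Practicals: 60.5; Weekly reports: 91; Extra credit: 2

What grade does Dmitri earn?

B

Weighted total:
  Assignments 69 × 0.08 = 5.52
  Midterm exam 98 × 0.18 = 17.64
  Final exam 74 × 0.58 = 42.92
  Practicals 60.5 × 0.07 = 4.235
  Weekly reports 91 × 0.09 = 8.19
Sum = 78.505
Extra credit: 78.505 + 2 = 80.505
80.505 is ≥ 78 and < 88 → B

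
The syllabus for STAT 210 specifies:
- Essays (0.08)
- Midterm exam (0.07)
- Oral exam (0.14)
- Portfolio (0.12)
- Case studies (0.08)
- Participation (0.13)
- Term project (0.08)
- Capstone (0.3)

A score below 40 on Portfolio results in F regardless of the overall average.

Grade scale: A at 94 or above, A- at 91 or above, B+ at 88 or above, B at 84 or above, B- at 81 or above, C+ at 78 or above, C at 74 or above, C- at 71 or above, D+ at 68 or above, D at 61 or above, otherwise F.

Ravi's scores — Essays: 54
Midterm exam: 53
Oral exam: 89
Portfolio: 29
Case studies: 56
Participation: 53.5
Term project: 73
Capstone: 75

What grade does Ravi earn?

F

Portfolio score 29 < 40: minimum not met.
Weighted total:
  Essays 54 × 0.08 = 4.32
  Midterm exam 53 × 0.07 = 3.71
  Oral exam 89 × 0.14 = 12.46
  Portfolio 29 × 0.12 = 3.48
  Case studies 56 × 0.08 = 4.48
  Participation 53.5 × 0.13 = 6.955
  Term project 73 × 0.08 = 5.84
  Capstone 75 × 0.3 = 22.5
Sum = 63.745
Because the Portfolio minimum was not met, the result is F.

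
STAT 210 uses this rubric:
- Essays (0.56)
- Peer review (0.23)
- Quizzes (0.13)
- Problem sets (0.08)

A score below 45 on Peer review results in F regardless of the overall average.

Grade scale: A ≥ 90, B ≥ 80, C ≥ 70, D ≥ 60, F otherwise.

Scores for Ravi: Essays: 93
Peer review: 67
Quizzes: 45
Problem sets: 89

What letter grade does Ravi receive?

B

Peer review score 67 ≥ 45: minimum met.
Weighted total:
  Essays 93 × 0.56 = 52.08
  Peer review 67 × 0.23 = 15.41
  Quizzes 45 × 0.13 = 5.85
  Problem sets 89 × 0.08 = 7.12
Sum = 80.46
80.46 is ≥ 80 and < 90 → B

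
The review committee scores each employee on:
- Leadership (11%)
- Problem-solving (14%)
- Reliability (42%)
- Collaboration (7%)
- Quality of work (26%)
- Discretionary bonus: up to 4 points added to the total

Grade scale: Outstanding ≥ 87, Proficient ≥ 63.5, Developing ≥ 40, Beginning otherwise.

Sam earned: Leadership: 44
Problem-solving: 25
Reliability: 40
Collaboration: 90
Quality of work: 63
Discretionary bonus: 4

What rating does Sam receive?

Developing

Weighted total:
  Leadership 44 × 0.11 = 4.84
  Problem-solving 25 × 0.14 = 3.5
  Reliability 40 × 0.42 = 16.8
  Collaboration 90 × 0.07 = 6.3
  Quality of work 63 × 0.26 = 16.38
Sum = 47.82
Discretionary bonus: 47.82 + 4 = 51.82
51.82 is ≥ 40 and < 63.5 → Developing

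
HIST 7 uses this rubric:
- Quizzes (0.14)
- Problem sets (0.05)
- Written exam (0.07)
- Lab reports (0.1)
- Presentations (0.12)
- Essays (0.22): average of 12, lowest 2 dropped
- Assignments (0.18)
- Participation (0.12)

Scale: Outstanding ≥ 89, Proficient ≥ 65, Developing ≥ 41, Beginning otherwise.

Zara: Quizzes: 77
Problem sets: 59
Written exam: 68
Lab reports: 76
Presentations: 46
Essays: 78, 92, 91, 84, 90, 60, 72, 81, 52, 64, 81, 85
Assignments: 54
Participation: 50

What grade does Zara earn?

Proficient

Essays: drop 52, 60 → average of remaining 10 = 818/10 = 81.8
Weighted total:
  Quizzes 77 × 0.14 = 10.78
  Problem sets 59 × 0.05 = 2.95
  Written exam 68 × 0.07 = 4.76
  Lab reports 76 × 0.1 = 7.6
  Presentations 46 × 0.12 = 5.52
  Essays 81.8 × 0.22 = 17.996
  Assignments 54 × 0.18 = 9.72
  Participation 50 × 0.12 = 6
Sum = 65.326
65.326 is ≥ 65 and < 89 → Proficient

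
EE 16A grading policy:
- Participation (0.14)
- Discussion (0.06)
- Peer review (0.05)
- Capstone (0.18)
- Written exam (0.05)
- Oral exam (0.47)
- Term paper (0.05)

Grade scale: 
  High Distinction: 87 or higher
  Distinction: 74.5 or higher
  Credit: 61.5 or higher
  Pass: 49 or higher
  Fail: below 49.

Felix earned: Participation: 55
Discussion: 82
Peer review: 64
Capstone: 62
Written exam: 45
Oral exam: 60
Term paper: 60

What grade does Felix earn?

Weighted total:
  Participation 55 × 0.14 = 7.7
  Discussion 82 × 0.06 = 4.92
  Peer review 64 × 0.05 = 3.2
  Capstone 62 × 0.18 = 11.16
  Written exam 45 × 0.05 = 2.25
  Oral exam 60 × 0.47 = 28.2
  Term paper 60 × 0.05 = 3
Sum = 60.43
60.43 is ≥ 49 and < 61.5 → Pass

Pass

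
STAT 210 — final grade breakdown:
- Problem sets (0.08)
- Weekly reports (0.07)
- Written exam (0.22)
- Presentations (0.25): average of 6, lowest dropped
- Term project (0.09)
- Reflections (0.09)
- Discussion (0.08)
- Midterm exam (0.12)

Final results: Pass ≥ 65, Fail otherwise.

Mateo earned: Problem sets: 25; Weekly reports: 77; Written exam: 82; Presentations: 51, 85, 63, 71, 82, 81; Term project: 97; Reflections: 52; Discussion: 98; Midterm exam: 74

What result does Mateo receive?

Pass

Presentations: drop 51 → average of remaining 5 = 382/5 = 76.4
Weighted total:
  Problem sets 25 × 0.08 = 2
  Weekly reports 77 × 0.07 = 5.39
  Written exam 82 × 0.22 = 18.04
  Presentations 76.4 × 0.25 = 19.1
  Term project 97 × 0.09 = 8.73
  Reflections 52 × 0.09 = 4.68
  Discussion 98 × 0.08 = 7.84
  Midterm exam 74 × 0.12 = 8.88
Sum = 74.66
74.66 ≥ 65 → Pass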